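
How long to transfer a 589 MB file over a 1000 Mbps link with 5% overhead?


Effective throughput = 1000 * (1 - 5/100) = 950 Mbps
File size in Mb = 589 * 8 = 4712 Mb
Time = 4712 / 950
Time = 4.96 seconds


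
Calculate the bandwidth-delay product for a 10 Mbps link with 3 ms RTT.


BDP = bandwidth * RTT
= 10 Mbps * 3 ms
= 10 * 1e6 * 3 / 1000 bits
= 30000 bits
= 3750 bytes
= 3.6621 KB
BDP = 30000 bits (3750 bytes)


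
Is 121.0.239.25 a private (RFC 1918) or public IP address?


RFC 1918 private ranges:
  10.0.0.0/8 (10.0.0.0 - 10.255.255.255)
  172.16.0.0/12 (172.16.0.0 - 172.31.255.255)
  192.168.0.0/16 (192.168.0.0 - 192.168.255.255)
Public (not in any RFC 1918 range)


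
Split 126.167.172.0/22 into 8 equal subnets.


New prefix = 22 + 3 = 25
Each subnet has 128 addresses
  126.167.172.0/25
  126.167.172.128/25
  126.167.173.0/25
  126.167.173.128/25
  126.167.174.0/25
  126.167.174.128/25
  126.167.175.0/25
  126.167.175.128/25
Subnets: 126.167.172.0/25, 126.167.172.128/25, 126.167.173.0/25, 126.167.173.128/25, 126.167.174.0/25, 126.167.174.128/25, 126.167.175.0/25, 126.167.175.128/25


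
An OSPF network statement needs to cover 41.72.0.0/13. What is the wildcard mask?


Subnet mask: 255.248.0.0
Wildcard = 255.255.255.255 - subnet mask
255 - 255 = 0
255 - 248 = 7
255 - 0 = 255
255 - 0 = 255
Wildcard: 0.7.255.255


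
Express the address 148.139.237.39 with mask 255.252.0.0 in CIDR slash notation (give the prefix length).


Binary: 11111111.11111100.00000000.00000000
Count leading 1s
Prefix: /14


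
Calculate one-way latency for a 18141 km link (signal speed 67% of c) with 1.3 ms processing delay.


Speed = 0.67 * 3e5 km/s = 201000 km/s
Propagation delay = 18141 / 201000 = 0.0903 s = 90.2537 ms
Processing delay = 1.3 ms
Total one-way latency = 91.5537 ms


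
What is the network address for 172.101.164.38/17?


IP:   10101100.01100101.10100100.00100110
Mask: 11111111.11111111.10000000.00000000
AND operation:
Net:  10101100.01100101.10000000.00000000
Network: 172.101.128.0/17


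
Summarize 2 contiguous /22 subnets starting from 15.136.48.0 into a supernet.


Original prefix: /22
Number of subnets: 2 = 2^1
New prefix = 22 - 1 = 21
Supernet: 15.136.48.0/21


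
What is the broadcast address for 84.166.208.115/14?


Network: 84.164.0.0/14
Host bits = 18
Set all host bits to 1:
Broadcast: 84.167.255.255


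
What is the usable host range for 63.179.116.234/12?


Network: 63.176.0.0
Broadcast: 63.191.255.255
First usable = network + 1
Last usable = broadcast - 1
Range: 63.176.0.1 to 63.191.255.254


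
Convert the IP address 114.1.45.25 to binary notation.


114 = 01110010
1 = 00000001
45 = 00101101
25 = 00011001
Binary: 01110010.00000001.00101101.00011001


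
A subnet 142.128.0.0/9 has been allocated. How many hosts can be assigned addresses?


Host bits = 32 - 9 = 23
Total addresses = 2^23 = 8388608
Usable = total - 2 (network and broadcast)
Usable hosts: 8388606


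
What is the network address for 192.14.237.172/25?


IP:   11000000.00001110.11101101.10101100
Mask: 11111111.11111111.11111111.10000000
AND operation:
Net:  11000000.00001110.11101101.10000000
Network: 192.14.237.128/25


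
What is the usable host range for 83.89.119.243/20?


Network: 83.89.112.0
Broadcast: 83.89.127.255
First usable = network + 1
Last usable = broadcast - 1
Range: 83.89.112.1 to 83.89.127.254


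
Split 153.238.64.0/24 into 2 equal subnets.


New prefix = 24 + 1 = 25
Each subnet has 128 addresses
  153.238.64.0/25
  153.238.64.128/25
Subnets: 153.238.64.0/25, 153.238.64.128/25


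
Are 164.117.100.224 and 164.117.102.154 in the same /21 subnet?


Mask: 255.255.248.0
164.117.100.224 AND mask = 164.117.96.0
164.117.102.154 AND mask = 164.117.96.0
Yes, same subnet (164.117.96.0)


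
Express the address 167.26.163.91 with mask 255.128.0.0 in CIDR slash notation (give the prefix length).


Binary: 11111111.10000000.00000000.00000000
Count leading 1s
Prefix: /9


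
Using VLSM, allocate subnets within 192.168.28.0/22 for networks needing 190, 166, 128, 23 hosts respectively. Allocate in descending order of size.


190 hosts -> /24 (254 usable): 192.168.28.0/24
166 hosts -> /24 (254 usable): 192.168.29.0/24
128 hosts -> /24 (254 usable): 192.168.30.0/24
23 hosts -> /27 (30 usable): 192.168.31.0/27
Allocation: 192.168.28.0/24 (190 hosts, 254 usable); 192.168.29.0/24 (166 hosts, 254 usable); 192.168.30.0/24 (128 hosts, 254 usable); 192.168.31.0/27 (23 hosts, 30 usable)


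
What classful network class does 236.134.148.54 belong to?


First octet: 236
Binary: 11101100
1110xxxx -> Class D (224-239)
Class D (multicast), default mask N/A


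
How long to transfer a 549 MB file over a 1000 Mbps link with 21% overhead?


Effective throughput = 1000 * (1 - 21/100) = 790 Mbps
File size in Mb = 549 * 8 = 4392 Mb
Time = 4392 / 790
Time = 5.5595 seconds


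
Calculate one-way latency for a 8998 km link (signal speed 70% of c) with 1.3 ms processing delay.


Speed = 0.7 * 3e5 km/s = 210000 km/s
Propagation delay = 8998 / 210000 = 0.0428 s = 42.8476 ms
Processing delay = 1.3 ms
Total one-way latency = 44.1476 ms


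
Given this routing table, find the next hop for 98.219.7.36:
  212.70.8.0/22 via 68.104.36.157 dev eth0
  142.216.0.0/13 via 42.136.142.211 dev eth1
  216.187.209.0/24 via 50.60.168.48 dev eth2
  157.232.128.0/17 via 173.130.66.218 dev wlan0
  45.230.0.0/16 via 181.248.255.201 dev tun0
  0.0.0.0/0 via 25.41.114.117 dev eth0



Longest prefix match for 98.219.7.36:
  /22 212.70.8.0: no
  /13 142.216.0.0: no
  /24 216.187.209.0: no
  /17 157.232.128.0: no
  /16 45.230.0.0: no
  /0 0.0.0.0: MATCH
Selected: next-hop 25.41.114.117 via eth0 (matched /0)


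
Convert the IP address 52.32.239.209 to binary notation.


52 = 00110100
32 = 00100000
239 = 11101111
209 = 11010001
Binary: 00110100.00100000.11101111.11010001


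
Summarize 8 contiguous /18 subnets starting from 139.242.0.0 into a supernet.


Original prefix: /18
Number of subnets: 8 = 2^3
New prefix = 18 - 3 = 15
Supernet: 139.242.0.0/15


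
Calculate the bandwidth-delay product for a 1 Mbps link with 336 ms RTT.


BDP = bandwidth * RTT
= 1 Mbps * 336 ms
= 1 * 1e6 * 336 / 1000 bits
= 336000 bits
= 42000 bytes
= 41.0156 KB
BDP = 336000 bits (42000 bytes)


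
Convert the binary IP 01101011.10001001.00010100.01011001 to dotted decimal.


01101011 = 107
10001001 = 137
00010100 = 20
01011001 = 89
IP: 107.137.20.89


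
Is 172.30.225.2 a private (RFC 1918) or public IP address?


RFC 1918 private ranges:
  10.0.0.0/8 (10.0.0.0 - 10.255.255.255)
  172.16.0.0/12 (172.16.0.0 - 172.31.255.255)
  192.168.0.0/16 (192.168.0.0 - 192.168.255.255)
Private (in 172.16.0.0/12)


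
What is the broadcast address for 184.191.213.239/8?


Network: 184.0.0.0/8
Host bits = 24
Set all host bits to 1:
Broadcast: 184.255.255.255


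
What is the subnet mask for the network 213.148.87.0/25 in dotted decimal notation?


/25 means 25 network bits, 7 host bits
Binary: 11111111111111111111111110000000
Mask: 255.255.255.128


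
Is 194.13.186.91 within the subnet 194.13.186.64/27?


Subnet network: 194.13.186.64
Test IP AND mask: 194.13.186.64
Yes, 194.13.186.91 is in 194.13.186.64/27


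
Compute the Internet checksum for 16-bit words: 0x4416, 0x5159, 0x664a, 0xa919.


Sum all words (with carry folding):
+ 0x4416 = 0x4416
+ 0x5159 = 0x956f
+ 0x664a = 0xfbb9
+ 0xa919 = 0xa4d3
One's complement: ~0xa4d3
Checksum = 0x5b2c


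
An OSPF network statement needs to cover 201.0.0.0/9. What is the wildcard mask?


Subnet mask: 255.128.0.0
Wildcard = 255.255.255.255 - subnet mask
255 - 255 = 0
255 - 128 = 127
255 - 0 = 255
255 - 0 = 255
Wildcard: 0.127.255.255


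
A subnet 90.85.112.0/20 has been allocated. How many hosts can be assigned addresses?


Host bits = 32 - 20 = 12
Total addresses = 2^12 = 4096
Usable = total - 2 (network and broadcast)
Usable hosts: 4094


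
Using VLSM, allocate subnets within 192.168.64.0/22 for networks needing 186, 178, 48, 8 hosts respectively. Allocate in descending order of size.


186 hosts -> /24 (254 usable): 192.168.64.0/24
178 hosts -> /24 (254 usable): 192.168.65.0/24
48 hosts -> /26 (62 usable): 192.168.66.0/26
8 hosts -> /28 (14 usable): 192.168.66.64/28
Allocation: 192.168.64.0/24 (186 hosts, 254 usable); 192.168.65.0/24 (178 hosts, 254 usable); 192.168.66.0/26 (48 hosts, 62 usable); 192.168.66.64/28 (8 hosts, 14 usable)


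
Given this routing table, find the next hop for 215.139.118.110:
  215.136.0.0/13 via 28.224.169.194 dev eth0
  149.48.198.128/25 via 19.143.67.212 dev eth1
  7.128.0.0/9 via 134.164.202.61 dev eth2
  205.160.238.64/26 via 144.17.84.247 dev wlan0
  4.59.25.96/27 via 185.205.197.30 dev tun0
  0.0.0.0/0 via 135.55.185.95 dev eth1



Longest prefix match for 215.139.118.110:
  /13 215.136.0.0: MATCH
  /25 149.48.198.128: no
  /9 7.128.0.0: no
  /26 205.160.238.64: no
  /27 4.59.25.96: no
  /0 0.0.0.0: MATCH
Selected: next-hop 28.224.169.194 via eth0 (matched /13)


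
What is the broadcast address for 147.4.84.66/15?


Network: 147.4.0.0/15
Host bits = 17
Set all host bits to 1:
Broadcast: 147.5.255.255


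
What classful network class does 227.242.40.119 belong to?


First octet: 227
Binary: 11100011
1110xxxx -> Class D (224-239)
Class D (multicast), default mask N/A


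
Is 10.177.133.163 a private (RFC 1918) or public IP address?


RFC 1918 private ranges:
  10.0.0.0/8 (10.0.0.0 - 10.255.255.255)
  172.16.0.0/12 (172.16.0.0 - 172.31.255.255)
  192.168.0.0/16 (192.168.0.0 - 192.168.255.255)
Private (in 10.0.0.0/8)


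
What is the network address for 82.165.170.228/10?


IP:   01010010.10100101.10101010.11100100
Mask: 11111111.11000000.00000000.00000000
AND operation:
Net:  01010010.10000000.00000000.00000000
Network: 82.128.0.0/10


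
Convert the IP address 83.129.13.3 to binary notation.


83 = 01010011
129 = 10000001
13 = 00001101
3 = 00000011
Binary: 01010011.10000001.00001101.00000011


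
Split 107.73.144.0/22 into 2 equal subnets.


New prefix = 22 + 1 = 23
Each subnet has 512 addresses
  107.73.144.0/23
  107.73.146.0/23
Subnets: 107.73.144.0/23, 107.73.146.0/23


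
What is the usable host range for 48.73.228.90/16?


Network: 48.73.0.0
Broadcast: 48.73.255.255
First usable = network + 1
Last usable = broadcast - 1
Range: 48.73.0.1 to 48.73.255.254


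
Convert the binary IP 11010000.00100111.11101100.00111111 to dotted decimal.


11010000 = 208
00100111 = 39
11101100 = 236
00111111 = 63
IP: 208.39.236.63


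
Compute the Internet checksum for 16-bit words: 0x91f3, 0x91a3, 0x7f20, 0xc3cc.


Sum all words (with carry folding):
+ 0x91f3 = 0x91f3
+ 0x91a3 = 0x2397
+ 0x7f20 = 0xa2b7
+ 0xc3cc = 0x6684
One's complement: ~0x6684
Checksum = 0x997b


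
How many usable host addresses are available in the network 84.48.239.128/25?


Host bits = 32 - 25 = 7
Total addresses = 2^7 = 128
Usable = total - 2 (network and broadcast)
Usable hosts: 126


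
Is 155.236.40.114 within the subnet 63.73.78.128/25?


Subnet network: 63.73.78.128
Test IP AND mask: 155.236.40.0
No, 155.236.40.114 is not in 63.73.78.128/25


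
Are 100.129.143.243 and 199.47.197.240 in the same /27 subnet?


Mask: 255.255.255.224
100.129.143.243 AND mask = 100.129.143.224
199.47.197.240 AND mask = 199.47.197.224
No, different subnets (100.129.143.224 vs 199.47.197.224)


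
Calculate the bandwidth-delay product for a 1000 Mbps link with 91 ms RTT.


BDP = bandwidth * RTT
= 1000 Mbps * 91 ms
= 1000 * 1e6 * 91 / 1000 bits
= 91000000 bits
= 11375000 bytes
= 11108.3984 KB
BDP = 91000000 bits (11375000 bytes)


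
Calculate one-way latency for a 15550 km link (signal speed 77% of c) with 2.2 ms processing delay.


Speed = 0.77 * 3e5 km/s = 231000 km/s
Propagation delay = 15550 / 231000 = 0.0673 s = 67.316 ms
Processing delay = 2.2 ms
Total one-way latency = 69.516 ms


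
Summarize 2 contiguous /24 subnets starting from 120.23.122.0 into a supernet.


Original prefix: /24
Number of subnets: 2 = 2^1
New prefix = 24 - 1 = 23
Supernet: 120.23.122.0/23


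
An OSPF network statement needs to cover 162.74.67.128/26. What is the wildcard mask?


Subnet mask: 255.255.255.192
Wildcard = 255.255.255.255 - subnet mask
255 - 255 = 0
255 - 255 = 0
255 - 255 = 0
255 - 192 = 63
Wildcard: 0.0.0.63


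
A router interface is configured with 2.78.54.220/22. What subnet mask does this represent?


/22 means 22 network bits, 10 host bits
Binary: 11111111111111111111110000000000
Mask: 255.255.252.0


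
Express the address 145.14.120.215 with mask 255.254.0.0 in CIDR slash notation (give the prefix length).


Binary: 11111111.11111110.00000000.00000000
Count leading 1s
Prefix: /15


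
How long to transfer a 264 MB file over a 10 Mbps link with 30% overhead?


Effective throughput = 10 * (1 - 30/100) = 7 Mbps
File size in Mb = 264 * 8 = 2112 Mb
Time = 2112 / 7
Time = 301.7143 seconds


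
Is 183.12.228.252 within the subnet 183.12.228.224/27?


Subnet network: 183.12.228.224
Test IP AND mask: 183.12.228.224
Yes, 183.12.228.252 is in 183.12.228.224/27


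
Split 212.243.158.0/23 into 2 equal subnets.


New prefix = 23 + 1 = 24
Each subnet has 256 addresses
  212.243.158.0/24
  212.243.159.0/24
Subnets: 212.243.158.0/24, 212.243.159.0/24


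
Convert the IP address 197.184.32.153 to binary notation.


197 = 11000101
184 = 10111000
32 = 00100000
153 = 10011001
Binary: 11000101.10111000.00100000.10011001


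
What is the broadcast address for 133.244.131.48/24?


Network: 133.244.131.0/24
Host bits = 8
Set all host bits to 1:
Broadcast: 133.244.131.255


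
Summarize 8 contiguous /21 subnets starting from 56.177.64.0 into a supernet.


Original prefix: /21
Number of subnets: 8 = 2^3
New prefix = 21 - 3 = 18
Supernet: 56.177.64.0/18


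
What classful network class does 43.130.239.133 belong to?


First octet: 43
Binary: 00101011
0xxxxxxx -> Class A (1-126)
Class A, default mask 255.0.0.0 (/8)


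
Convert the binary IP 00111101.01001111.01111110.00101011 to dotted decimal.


00111101 = 61
01001111 = 79
01111110 = 126
00101011 = 43
IP: 61.79.126.43


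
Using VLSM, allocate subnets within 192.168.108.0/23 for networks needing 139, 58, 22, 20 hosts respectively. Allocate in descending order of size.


139 hosts -> /24 (254 usable): 192.168.108.0/24
58 hosts -> /26 (62 usable): 192.168.109.0/26
22 hosts -> /27 (30 usable): 192.168.109.64/27
20 hosts -> /27 (30 usable): 192.168.109.96/27
Allocation: 192.168.108.0/24 (139 hosts, 254 usable); 192.168.109.0/26 (58 hosts, 62 usable); 192.168.109.64/27 (22 hosts, 30 usable); 192.168.109.96/27 (20 hosts, 30 usable)


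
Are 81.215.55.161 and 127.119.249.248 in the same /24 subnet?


Mask: 255.255.255.0
81.215.55.161 AND mask = 81.215.55.0
127.119.249.248 AND mask = 127.119.249.0
No, different subnets (81.215.55.0 vs 127.119.249.0)


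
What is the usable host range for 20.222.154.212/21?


Network: 20.222.152.0
Broadcast: 20.222.159.255
First usable = network + 1
Last usable = broadcast - 1
Range: 20.222.152.1 to 20.222.159.254


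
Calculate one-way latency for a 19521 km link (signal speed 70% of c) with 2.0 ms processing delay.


Speed = 0.7 * 3e5 km/s = 210000 km/s
Propagation delay = 19521 / 210000 = 0.093 s = 92.9571 ms
Processing delay = 2.0 ms
Total one-way latency = 94.9571 ms


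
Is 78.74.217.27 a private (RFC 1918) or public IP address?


RFC 1918 private ranges:
  10.0.0.0/8 (10.0.0.0 - 10.255.255.255)
  172.16.0.0/12 (172.16.0.0 - 172.31.255.255)
  192.168.0.0/16 (192.168.0.0 - 192.168.255.255)
Public (not in any RFC 1918 range)


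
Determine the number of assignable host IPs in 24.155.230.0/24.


Host bits = 32 - 24 = 8
Total addresses = 2^8 = 256
Usable = total - 2 (network and broadcast)
Usable hosts: 254


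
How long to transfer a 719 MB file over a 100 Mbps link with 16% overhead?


Effective throughput = 100 * (1 - 16/100) = 84 Mbps
File size in Mb = 719 * 8 = 5752 Mb
Time = 5752 / 84
Time = 68.4762 seconds


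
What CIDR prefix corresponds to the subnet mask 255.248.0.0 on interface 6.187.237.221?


Binary: 11111111.11111000.00000000.00000000
Count leading 1s
Prefix: /13


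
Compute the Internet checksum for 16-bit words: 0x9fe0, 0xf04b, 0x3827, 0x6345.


Sum all words (with carry folding):
+ 0x9fe0 = 0x9fe0
+ 0xf04b = 0x902c
+ 0x3827 = 0xc853
+ 0x6345 = 0x2b99
One's complement: ~0x2b99
Checksum = 0xd466


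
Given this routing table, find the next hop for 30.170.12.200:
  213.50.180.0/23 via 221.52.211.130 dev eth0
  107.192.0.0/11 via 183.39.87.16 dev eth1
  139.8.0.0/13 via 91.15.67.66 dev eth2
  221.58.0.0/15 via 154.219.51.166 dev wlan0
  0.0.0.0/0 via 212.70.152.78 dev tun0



Longest prefix match for 30.170.12.200:
  /23 213.50.180.0: no
  /11 107.192.0.0: no
  /13 139.8.0.0: no
  /15 221.58.0.0: no
  /0 0.0.0.0: MATCH
Selected: next-hop 212.70.152.78 via tun0 (matched /0)


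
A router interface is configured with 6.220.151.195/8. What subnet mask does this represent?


/8 means 8 network bits, 24 host bits
Binary: 11111111000000000000000000000000
Mask: 255.0.0.0


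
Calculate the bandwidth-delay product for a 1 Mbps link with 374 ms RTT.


BDP = bandwidth * RTT
= 1 Mbps * 374 ms
= 1 * 1e6 * 374 / 1000 bits
= 374000 bits
= 46750 bytes
= 45.6543 KB
BDP = 374000 bits (46750 bytes)


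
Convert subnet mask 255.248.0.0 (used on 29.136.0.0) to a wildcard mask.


Subnet mask: 255.248.0.0
Wildcard = 255.255.255.255 - subnet mask
255 - 255 = 0
255 - 248 = 7
255 - 0 = 255
255 - 0 = 255
Wildcard: 0.7.255.255


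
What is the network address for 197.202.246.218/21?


IP:   11000101.11001010.11110110.11011010
Mask: 11111111.11111111.11111000.00000000
AND operation:
Net:  11000101.11001010.11110000.00000000
Network: 197.202.240.0/21


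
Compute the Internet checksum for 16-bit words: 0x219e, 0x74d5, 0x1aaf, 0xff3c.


Sum all words (with carry folding):
+ 0x219e = 0x219e
+ 0x74d5 = 0x9673
+ 0x1aaf = 0xb122
+ 0xff3c = 0xb05f
One's complement: ~0xb05f
Checksum = 0x4fa0


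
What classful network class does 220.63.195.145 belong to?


First octet: 220
Binary: 11011100
110xxxxx -> Class C (192-223)
Class C, default mask 255.255.255.0 (/24)


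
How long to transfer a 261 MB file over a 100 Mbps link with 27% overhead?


Effective throughput = 100 * (1 - 27/100) = 73 Mbps
File size in Mb = 261 * 8 = 2088 Mb
Time = 2088 / 73
Time = 28.6027 seconds


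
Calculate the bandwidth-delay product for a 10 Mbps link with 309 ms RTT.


BDP = bandwidth * RTT
= 10 Mbps * 309 ms
= 10 * 1e6 * 309 / 1000 bits
= 3090000 bits
= 386250 bytes
= 377.1973 KB
BDP = 3090000 bits (386250 bytes)


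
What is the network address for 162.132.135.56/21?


IP:   10100010.10000100.10000111.00111000
Mask: 11111111.11111111.11111000.00000000
AND operation:
Net:  10100010.10000100.10000000.00000000
Network: 162.132.128.0/21


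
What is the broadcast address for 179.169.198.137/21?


Network: 179.169.192.0/21
Host bits = 11
Set all host bits to 1:
Broadcast: 179.169.199.255


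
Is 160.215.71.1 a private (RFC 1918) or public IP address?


RFC 1918 private ranges:
  10.0.0.0/8 (10.0.0.0 - 10.255.255.255)
  172.16.0.0/12 (172.16.0.0 - 172.31.255.255)
  192.168.0.0/16 (192.168.0.0 - 192.168.255.255)
Public (not in any RFC 1918 range)


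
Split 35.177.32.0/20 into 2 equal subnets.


New prefix = 20 + 1 = 21
Each subnet has 2048 addresses
  35.177.32.0/21
  35.177.40.0/21
Subnets: 35.177.32.0/21, 35.177.40.0/21


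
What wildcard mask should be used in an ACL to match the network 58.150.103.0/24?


Subnet mask: 255.255.255.0
Wildcard = 255.255.255.255 - subnet mask
255 - 255 = 0
255 - 255 = 0
255 - 255 = 0
255 - 0 = 255
Wildcard: 0.0.0.255


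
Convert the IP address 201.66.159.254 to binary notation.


201 = 11001001
66 = 01000010
159 = 10011111
254 = 11111110
Binary: 11001001.01000010.10011111.11111110


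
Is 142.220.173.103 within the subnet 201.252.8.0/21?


Subnet network: 201.252.8.0
Test IP AND mask: 142.220.168.0
No, 142.220.173.103 is not in 201.252.8.0/21


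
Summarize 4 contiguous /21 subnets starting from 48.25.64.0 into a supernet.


Original prefix: /21
Number of subnets: 4 = 2^2
New prefix = 21 - 2 = 19
Supernet: 48.25.64.0/19


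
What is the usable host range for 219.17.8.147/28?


Network: 219.17.8.144
Broadcast: 219.17.8.159
First usable = network + 1
Last usable = broadcast - 1
Range: 219.17.8.145 to 219.17.8.158


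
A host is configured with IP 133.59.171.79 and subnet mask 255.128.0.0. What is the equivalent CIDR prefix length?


Binary: 11111111.10000000.00000000.00000000
Count leading 1s
Prefix: /9


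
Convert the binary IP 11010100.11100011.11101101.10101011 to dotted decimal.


11010100 = 212
11100011 = 227
11101101 = 237
10101011 = 171
IP: 212.227.237.171


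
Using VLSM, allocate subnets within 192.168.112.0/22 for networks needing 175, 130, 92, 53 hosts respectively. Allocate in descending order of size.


175 hosts -> /24 (254 usable): 192.168.112.0/24
130 hosts -> /24 (254 usable): 192.168.113.0/24
92 hosts -> /25 (126 usable): 192.168.114.0/25
53 hosts -> /26 (62 usable): 192.168.114.128/26
Allocation: 192.168.112.0/24 (175 hosts, 254 usable); 192.168.113.0/24 (130 hosts, 254 usable); 192.168.114.0/25 (92 hosts, 126 usable); 192.168.114.128/26 (53 hosts, 62 usable)


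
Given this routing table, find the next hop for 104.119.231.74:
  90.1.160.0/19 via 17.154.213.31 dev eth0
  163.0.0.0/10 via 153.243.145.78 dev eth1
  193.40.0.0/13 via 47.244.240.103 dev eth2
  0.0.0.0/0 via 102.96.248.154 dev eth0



Longest prefix match for 104.119.231.74:
  /19 90.1.160.0: no
  /10 163.0.0.0: no
  /13 193.40.0.0: no
  /0 0.0.0.0: MATCH
Selected: next-hop 102.96.248.154 via eth0 (matched /0)


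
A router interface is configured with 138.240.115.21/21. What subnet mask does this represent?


/21 means 21 network bits, 11 host bits
Binary: 11111111111111111111100000000000
Mask: 255.255.248.0


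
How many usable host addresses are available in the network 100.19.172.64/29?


Host bits = 32 - 29 = 3
Total addresses = 2^3 = 8
Usable = total - 2 (network and broadcast)
Usable hosts: 6


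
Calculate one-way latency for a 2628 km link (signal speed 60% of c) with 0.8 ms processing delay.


Speed = 0.6 * 3e5 km/s = 180000 km/s
Propagation delay = 2628 / 180000 = 0.0146 s = 14.6 ms
Processing delay = 0.8 ms
Total one-way latency = 15.4 ms


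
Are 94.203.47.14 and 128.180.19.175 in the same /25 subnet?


Mask: 255.255.255.128
94.203.47.14 AND mask = 94.203.47.0
128.180.19.175 AND mask = 128.180.19.128
No, different subnets (94.203.47.0 vs 128.180.19.128)


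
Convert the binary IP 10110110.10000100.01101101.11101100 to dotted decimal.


10110110 = 182
10000100 = 132
01101101 = 109
11101100 = 236
IP: 182.132.109.236


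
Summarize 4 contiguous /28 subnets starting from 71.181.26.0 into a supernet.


Original prefix: /28
Number of subnets: 4 = 2^2
New prefix = 28 - 2 = 26
Supernet: 71.181.26.0/26


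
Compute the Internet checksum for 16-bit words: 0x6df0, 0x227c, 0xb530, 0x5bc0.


Sum all words (with carry folding):
+ 0x6df0 = 0x6df0
+ 0x227c = 0x906c
+ 0xb530 = 0x459d
+ 0x5bc0 = 0xa15d
One's complement: ~0xa15d
Checksum = 0x5ea2


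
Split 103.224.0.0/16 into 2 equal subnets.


New prefix = 16 + 1 = 17
Each subnet has 32768 addresses
  103.224.0.0/17
  103.224.128.0/17
Subnets: 103.224.0.0/17, 103.224.128.0/17


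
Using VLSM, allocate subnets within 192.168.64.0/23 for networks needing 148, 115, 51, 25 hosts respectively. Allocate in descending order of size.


148 hosts -> /24 (254 usable): 192.168.64.0/24
115 hosts -> /25 (126 usable): 192.168.65.0/25
51 hosts -> /26 (62 usable): 192.168.65.128/26
25 hosts -> /27 (30 usable): 192.168.65.192/27
Allocation: 192.168.64.0/24 (148 hosts, 254 usable); 192.168.65.0/25 (115 hosts, 126 usable); 192.168.65.128/26 (51 hosts, 62 usable); 192.168.65.192/27 (25 hosts, 30 usable)


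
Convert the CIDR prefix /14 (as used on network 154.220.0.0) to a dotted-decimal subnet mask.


/14 means 14 network bits, 18 host bits
Binary: 11111111111111000000000000000000
Mask: 255.252.0.0


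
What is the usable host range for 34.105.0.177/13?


Network: 34.104.0.0
Broadcast: 34.111.255.255
First usable = network + 1
Last usable = broadcast - 1
Range: 34.104.0.1 to 34.111.255.254


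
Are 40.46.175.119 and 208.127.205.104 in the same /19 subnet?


Mask: 255.255.224.0
40.46.175.119 AND mask = 40.46.160.0
208.127.205.104 AND mask = 208.127.192.0
No, different subnets (40.46.160.0 vs 208.127.192.0)


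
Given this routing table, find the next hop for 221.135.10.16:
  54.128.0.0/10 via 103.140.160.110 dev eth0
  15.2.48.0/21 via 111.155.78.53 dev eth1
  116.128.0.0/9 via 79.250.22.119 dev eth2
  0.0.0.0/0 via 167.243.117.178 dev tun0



Longest prefix match for 221.135.10.16:
  /10 54.128.0.0: no
  /21 15.2.48.0: no
  /9 116.128.0.0: no
  /0 0.0.0.0: MATCH
Selected: next-hop 167.243.117.178 via tun0 (matched /0)


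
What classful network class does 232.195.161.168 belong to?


First octet: 232
Binary: 11101000
1110xxxx -> Class D (224-239)
Class D (multicast), default mask N/A


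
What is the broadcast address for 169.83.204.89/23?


Network: 169.83.204.0/23
Host bits = 9
Set all host bits to 1:
Broadcast: 169.83.205.255


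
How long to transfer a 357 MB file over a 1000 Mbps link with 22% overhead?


Effective throughput = 1000 * (1 - 22/100) = 780 Mbps
File size in Mb = 357 * 8 = 2856 Mb
Time = 2856 / 780
Time = 3.6615 seconds


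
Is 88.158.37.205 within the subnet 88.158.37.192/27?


Subnet network: 88.158.37.192
Test IP AND mask: 88.158.37.192
Yes, 88.158.37.205 is in 88.158.37.192/27


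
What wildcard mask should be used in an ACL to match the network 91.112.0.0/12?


Subnet mask: 255.240.0.0
Wildcard = 255.255.255.255 - subnet mask
255 - 255 = 0
255 - 240 = 15
255 - 0 = 255
255 - 0 = 255
Wildcard: 0.15.255.255


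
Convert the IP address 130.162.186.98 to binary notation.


130 = 10000010
162 = 10100010
186 = 10111010
98 = 01100010
Binary: 10000010.10100010.10111010.01100010


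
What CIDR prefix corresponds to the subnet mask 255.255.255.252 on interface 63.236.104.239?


Binary: 11111111.11111111.11111111.11111100
Count leading 1s
Prefix: /30


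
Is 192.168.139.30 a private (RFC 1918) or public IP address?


RFC 1918 private ranges:
  10.0.0.0/8 (10.0.0.0 - 10.255.255.255)
  172.16.0.0/12 (172.16.0.0 - 172.31.255.255)
  192.168.0.0/16 (192.168.0.0 - 192.168.255.255)
Private (in 192.168.0.0/16)


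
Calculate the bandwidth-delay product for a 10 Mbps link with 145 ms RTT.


BDP = bandwidth * RTT
= 10 Mbps * 145 ms
= 10 * 1e6 * 145 / 1000 bits
= 1450000 bits
= 181250 bytes
= 177.002 KB
BDP = 1450000 bits (181250 bytes)


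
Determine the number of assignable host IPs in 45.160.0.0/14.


Host bits = 32 - 14 = 18
Total addresses = 2^18 = 262144
Usable = total - 2 (network and broadcast)
Usable hosts: 262142


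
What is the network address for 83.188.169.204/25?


IP:   01010011.10111100.10101001.11001100
Mask: 11111111.11111111.11111111.10000000
AND operation:
Net:  01010011.10111100.10101001.10000000
Network: 83.188.169.128/25


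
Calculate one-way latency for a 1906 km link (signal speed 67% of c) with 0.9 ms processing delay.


Speed = 0.67 * 3e5 km/s = 201000 km/s
Propagation delay = 1906 / 201000 = 0.0095 s = 9.4826 ms
Processing delay = 0.9 ms
Total one-way latency = 10.3826 ms


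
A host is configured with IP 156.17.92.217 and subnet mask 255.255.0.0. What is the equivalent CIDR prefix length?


Binary: 11111111.11111111.00000000.00000000
Count leading 1s
Prefix: /16


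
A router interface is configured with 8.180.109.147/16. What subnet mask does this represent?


/16 means 16 network bits, 16 host bits
Binary: 11111111111111110000000000000000
Mask: 255.255.0.0


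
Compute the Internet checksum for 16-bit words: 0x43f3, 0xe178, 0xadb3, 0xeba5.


Sum all words (with carry folding):
+ 0x43f3 = 0x43f3
+ 0xe178 = 0x256c
+ 0xadb3 = 0xd31f
+ 0xeba5 = 0xbec5
One's complement: ~0xbec5
Checksum = 0x413a


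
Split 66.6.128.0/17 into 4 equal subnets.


New prefix = 17 + 2 = 19
Each subnet has 8192 addresses
  66.6.128.0/19
  66.6.160.0/19
  66.6.192.0/19
  66.6.224.0/19
Subnets: 66.6.128.0/19, 66.6.160.0/19, 66.6.192.0/19, 66.6.224.0/19


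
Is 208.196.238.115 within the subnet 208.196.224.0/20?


Subnet network: 208.196.224.0
Test IP AND mask: 208.196.224.0
Yes, 208.196.238.115 is in 208.196.224.0/20


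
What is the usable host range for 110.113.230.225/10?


Network: 110.64.0.0
Broadcast: 110.127.255.255
First usable = network + 1
Last usable = broadcast - 1
Range: 110.64.0.1 to 110.127.255.254


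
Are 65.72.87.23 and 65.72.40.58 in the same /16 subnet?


Mask: 255.255.0.0
65.72.87.23 AND mask = 65.72.0.0
65.72.40.58 AND mask = 65.72.0.0
Yes, same subnet (65.72.0.0)


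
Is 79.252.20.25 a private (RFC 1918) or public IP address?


RFC 1918 private ranges:
  10.0.0.0/8 (10.0.0.0 - 10.255.255.255)
  172.16.0.0/12 (172.16.0.0 - 172.31.255.255)
  192.168.0.0/16 (192.168.0.0 - 192.168.255.255)
Public (not in any RFC 1918 range)


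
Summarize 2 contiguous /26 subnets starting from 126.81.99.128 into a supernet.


Original prefix: /26
Number of subnets: 2 = 2^1
New prefix = 26 - 1 = 25
Supernet: 126.81.99.128/25


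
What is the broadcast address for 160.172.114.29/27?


Network: 160.172.114.0/27
Host bits = 5
Set all host bits to 1:
Broadcast: 160.172.114.31


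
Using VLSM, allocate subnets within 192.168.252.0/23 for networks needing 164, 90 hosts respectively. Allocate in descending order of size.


164 hosts -> /24 (254 usable): 192.168.252.0/24
90 hosts -> /25 (126 usable): 192.168.253.0/25
Allocation: 192.168.252.0/24 (164 hosts, 254 usable); 192.168.253.0/25 (90 hosts, 126 usable)


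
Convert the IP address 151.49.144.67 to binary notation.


151 = 10010111
49 = 00110001
144 = 10010000
67 = 01000011
Binary: 10010111.00110001.10010000.01000011


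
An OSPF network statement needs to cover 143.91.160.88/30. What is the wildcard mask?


Subnet mask: 255.255.255.252
Wildcard = 255.255.255.255 - subnet mask
255 - 255 = 0
255 - 255 = 0
255 - 255 = 0
255 - 252 = 3
Wildcard: 0.0.0.3


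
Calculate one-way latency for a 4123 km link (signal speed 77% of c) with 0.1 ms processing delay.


Speed = 0.77 * 3e5 km/s = 231000 km/s
Propagation delay = 4123 / 231000 = 0.0178 s = 17.8485 ms
Processing delay = 0.1 ms
Total one-way latency = 17.9485 ms


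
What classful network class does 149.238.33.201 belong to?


First octet: 149
Binary: 10010101
10xxxxxx -> Class B (128-191)
Class B, default mask 255.255.0.0 (/16)


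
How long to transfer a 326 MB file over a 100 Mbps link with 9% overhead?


Effective throughput = 100 * (1 - 9/100) = 91 Mbps
File size in Mb = 326 * 8 = 2608 Mb
Time = 2608 / 91
Time = 28.6593 seconds


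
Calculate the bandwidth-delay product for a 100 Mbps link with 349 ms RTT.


BDP = bandwidth * RTT
= 100 Mbps * 349 ms
= 100 * 1e6 * 349 / 1000 bits
= 34900000 bits
= 4362500 bytes
= 4260.2539 KB
BDP = 34900000 bits (4362500 bytes)


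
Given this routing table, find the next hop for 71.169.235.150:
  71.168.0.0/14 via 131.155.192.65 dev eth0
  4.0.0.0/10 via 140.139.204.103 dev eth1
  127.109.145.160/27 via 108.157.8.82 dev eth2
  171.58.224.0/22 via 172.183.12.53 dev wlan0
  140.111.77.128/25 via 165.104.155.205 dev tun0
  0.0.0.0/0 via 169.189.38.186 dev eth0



Longest prefix match for 71.169.235.150:
  /14 71.168.0.0: MATCH
  /10 4.0.0.0: no
  /27 127.109.145.160: no
  /22 171.58.224.0: no
  /25 140.111.77.128: no
  /0 0.0.0.0: MATCH
Selected: next-hop 131.155.192.65 via eth0 (matched /14)


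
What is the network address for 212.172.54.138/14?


IP:   11010100.10101100.00110110.10001010
Mask: 11111111.11111100.00000000.00000000
AND operation:
Net:  11010100.10101100.00000000.00000000
Network: 212.172.0.0/14


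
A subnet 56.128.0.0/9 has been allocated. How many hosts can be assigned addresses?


Host bits = 32 - 9 = 23
Total addresses = 2^23 = 8388608
Usable = total - 2 (network and broadcast)
Usable hosts: 8388606


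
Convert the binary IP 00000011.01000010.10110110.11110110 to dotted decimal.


00000011 = 3
01000010 = 66
10110110 = 182
11110110 = 246
IP: 3.66.182.246


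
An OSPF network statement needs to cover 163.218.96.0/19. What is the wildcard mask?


Subnet mask: 255.255.224.0
Wildcard = 255.255.255.255 - subnet mask
255 - 255 = 0
255 - 255 = 0
255 - 224 = 31
255 - 0 = 255
Wildcard: 0.0.31.255


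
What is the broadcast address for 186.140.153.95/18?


Network: 186.140.128.0/18
Host bits = 14
Set all host bits to 1:
Broadcast: 186.140.191.255


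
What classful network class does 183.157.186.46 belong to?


First octet: 183
Binary: 10110111
10xxxxxx -> Class B (128-191)
Class B, default mask 255.255.0.0 (/16)


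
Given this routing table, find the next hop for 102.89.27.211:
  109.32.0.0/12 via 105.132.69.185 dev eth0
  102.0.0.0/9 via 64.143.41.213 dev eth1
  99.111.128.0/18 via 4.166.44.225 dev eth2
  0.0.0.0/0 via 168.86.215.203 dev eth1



Longest prefix match for 102.89.27.211:
  /12 109.32.0.0: no
  /9 102.0.0.0: MATCH
  /18 99.111.128.0: no
  /0 0.0.0.0: MATCH
Selected: next-hop 64.143.41.213 via eth1 (matched /9)


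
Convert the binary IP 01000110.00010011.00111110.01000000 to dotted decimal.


01000110 = 70
00010011 = 19
00111110 = 62
01000000 = 64
IP: 70.19.62.64


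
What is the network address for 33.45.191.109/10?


IP:   00100001.00101101.10111111.01101101
Mask: 11111111.11000000.00000000.00000000
AND operation:
Net:  00100001.00000000.00000000.00000000
Network: 33.0.0.0/10


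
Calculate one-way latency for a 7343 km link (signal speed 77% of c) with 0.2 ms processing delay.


Speed = 0.77 * 3e5 km/s = 231000 km/s
Propagation delay = 7343 / 231000 = 0.0318 s = 31.7879 ms
Processing delay = 0.2 ms
Total one-way latency = 31.9879 ms


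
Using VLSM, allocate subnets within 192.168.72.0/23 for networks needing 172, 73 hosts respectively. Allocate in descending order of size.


172 hosts -> /24 (254 usable): 192.168.72.0/24
73 hosts -> /25 (126 usable): 192.168.73.0/25
Allocation: 192.168.72.0/24 (172 hosts, 254 usable); 192.168.73.0/25 (73 hosts, 126 usable)


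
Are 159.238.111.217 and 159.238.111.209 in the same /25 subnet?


Mask: 255.255.255.128
159.238.111.217 AND mask = 159.238.111.128
159.238.111.209 AND mask = 159.238.111.128
Yes, same subnet (159.238.111.128)


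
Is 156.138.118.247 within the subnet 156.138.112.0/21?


Subnet network: 156.138.112.0
Test IP AND mask: 156.138.112.0
Yes, 156.138.118.247 is in 156.138.112.0/21


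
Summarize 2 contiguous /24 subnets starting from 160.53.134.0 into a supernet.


Original prefix: /24
Number of subnets: 2 = 2^1
New prefix = 24 - 1 = 23
Supernet: 160.53.134.0/23


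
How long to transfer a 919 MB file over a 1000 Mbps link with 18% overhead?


Effective throughput = 1000 * (1 - 18/100) = 820.0 Mbps
File size in Mb = 919 * 8 = 7352 Mb
Time = 7352 / 820.0
Time = 8.9659 seconds


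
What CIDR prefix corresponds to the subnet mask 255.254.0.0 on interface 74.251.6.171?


Binary: 11111111.11111110.00000000.00000000
Count leading 1s
Prefix: /15


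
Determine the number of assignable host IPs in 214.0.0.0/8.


Host bits = 32 - 8 = 24
Total addresses = 2^24 = 16777216
Usable = total - 2 (network and broadcast)
Usable hosts: 16777214


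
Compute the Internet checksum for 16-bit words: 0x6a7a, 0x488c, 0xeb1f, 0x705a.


Sum all words (with carry folding):
+ 0x6a7a = 0x6a7a
+ 0x488c = 0xb306
+ 0xeb1f = 0x9e26
+ 0x705a = 0x0e81
One's complement: ~0x0e81
Checksum = 0xf17e


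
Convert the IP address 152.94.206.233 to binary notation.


152 = 10011000
94 = 01011110
206 = 11001110
233 = 11101001
Binary: 10011000.01011110.11001110.11101001


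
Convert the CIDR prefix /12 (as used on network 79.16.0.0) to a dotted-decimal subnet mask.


/12 means 12 network bits, 20 host bits
Binary: 11111111111100000000000000000000
Mask: 255.240.0.0


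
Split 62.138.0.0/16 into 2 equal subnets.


New prefix = 16 + 1 = 17
Each subnet has 32768 addresses
  62.138.0.0/17
  62.138.128.0/17
Subnets: 62.138.0.0/17, 62.138.128.0/17


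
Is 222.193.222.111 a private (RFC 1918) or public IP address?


RFC 1918 private ranges:
  10.0.0.0/8 (10.0.0.0 - 10.255.255.255)
  172.16.0.0/12 (172.16.0.0 - 172.31.255.255)
  192.168.0.0/16 (192.168.0.0 - 192.168.255.255)
Public (not in any RFC 1918 range)


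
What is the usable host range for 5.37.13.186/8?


Network: 5.0.0.0
Broadcast: 5.255.255.255
First usable = network + 1
Last usable = broadcast - 1
Range: 5.0.0.1 to 5.255.255.254


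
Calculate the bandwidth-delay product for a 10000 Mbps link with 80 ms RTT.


BDP = bandwidth * RTT
= 10000 Mbps * 80 ms
= 10000 * 1e6 * 80 / 1000 bits
= 800000000 bits
= 100000000 bytes
= 97656.25 KB
BDP = 800000000 bits (100000000 bytes)


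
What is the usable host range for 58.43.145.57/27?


Network: 58.43.145.32
Broadcast: 58.43.145.63
First usable = network + 1
Last usable = broadcast - 1
Range: 58.43.145.33 to 58.43.145.62


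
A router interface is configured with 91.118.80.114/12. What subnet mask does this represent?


/12 means 12 network bits, 20 host bits
Binary: 11111111111100000000000000000000
Mask: 255.240.0.0


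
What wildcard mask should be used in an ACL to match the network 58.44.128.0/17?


Subnet mask: 255.255.128.0
Wildcard = 255.255.255.255 - subnet mask
255 - 255 = 0
255 - 255 = 0
255 - 128 = 127
255 - 0 = 255
Wildcard: 0.0.127.255


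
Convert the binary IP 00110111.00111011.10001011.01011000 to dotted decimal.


00110111 = 55
00111011 = 59
10001011 = 139
01011000 = 88
IP: 55.59.139.88


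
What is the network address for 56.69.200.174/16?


IP:   00111000.01000101.11001000.10101110
Mask: 11111111.11111111.00000000.00000000
AND operation:
Net:  00111000.01000101.00000000.00000000
Network: 56.69.0.0/16


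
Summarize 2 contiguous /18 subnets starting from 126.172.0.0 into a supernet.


Original prefix: /18
Number of subnets: 2 = 2^1
New prefix = 18 - 1 = 17
Supernet: 126.172.0.0/17


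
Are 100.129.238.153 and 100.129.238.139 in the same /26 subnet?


Mask: 255.255.255.192
100.129.238.153 AND mask = 100.129.238.128
100.129.238.139 AND mask = 100.129.238.128
Yes, same subnet (100.129.238.128)


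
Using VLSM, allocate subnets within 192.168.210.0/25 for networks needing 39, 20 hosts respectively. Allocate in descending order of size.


39 hosts -> /26 (62 usable): 192.168.210.0/26
20 hosts -> /27 (30 usable): 192.168.210.64/27
Allocation: 192.168.210.0/26 (39 hosts, 62 usable); 192.168.210.64/27 (20 hosts, 30 usable)


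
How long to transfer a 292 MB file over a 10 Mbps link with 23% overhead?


Effective throughput = 10 * (1 - 23/100) = 7.7 Mbps
File size in Mb = 292 * 8 = 2336 Mb
Time = 2336 / 7.7
Time = 303.3766 seconds


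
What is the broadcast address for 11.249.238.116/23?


Network: 11.249.238.0/23
Host bits = 9
Set all host bits to 1:
Broadcast: 11.249.239.255


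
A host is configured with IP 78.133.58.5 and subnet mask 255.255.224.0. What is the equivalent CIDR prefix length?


Binary: 11111111.11111111.11100000.00000000
Count leading 1s
Prefix: /19
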